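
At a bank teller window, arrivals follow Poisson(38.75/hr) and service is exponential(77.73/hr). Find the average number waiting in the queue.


ρ = 38.75/77.73 = 0.4985
Lq = ρ²/(1−ρ) = 0.2485/0.5015 = 0.4956

Final: 0.4956


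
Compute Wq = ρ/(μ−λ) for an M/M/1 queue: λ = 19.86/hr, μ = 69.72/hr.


ρ = 19.86/69.72 = 0.2849
Wq = ρ/(μ−λ) = 0.2849/(69.72 − 19.86) = 0.2849/49.86 = 0.005713 hr

Final: 0.005713 hr


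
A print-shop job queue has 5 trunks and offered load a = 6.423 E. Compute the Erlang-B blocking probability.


B(c,a) = (a^c/c!) / Σ_{k=0}^{c} a^k/k!
a^5/5! = 91.097900
Σ terms (k=0..5): 1.00000 + 6.42300 + 20.62746 + 44.16340 + 70.91538 + 91.09790 = 234.227148
B = 91.097900/234.227148 = 0.388930

Final: 0.388930


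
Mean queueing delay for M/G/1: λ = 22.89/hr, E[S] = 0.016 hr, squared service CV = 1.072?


ρ = λ·E[S] = 22.89·0.016 = 0.3662
E[S²] = E[S]²(1+C_s²) = 0.016²·(1+1.072) = 0.0005304
Wq = λ·E[S²]/(2(1−ρ)) = 22.89·0.0005304/(2·0.6338) = 0.009579 hr

Final: 0.009579 hr


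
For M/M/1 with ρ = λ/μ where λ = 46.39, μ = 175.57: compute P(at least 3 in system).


ρ = 46.39/175.57 = 0.2642
P(N ≥ n) = ρ^n = 0.2642^3 = 0.018447

Final: 0.018447


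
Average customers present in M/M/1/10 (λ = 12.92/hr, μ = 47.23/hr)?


ρ = 12.92/47.23 = 0.2736
L = ρ[1 − (K+1)ρ^K + Kρ^(K+1)] / [(1−ρ)(1−ρ^(K+1))]
Numerator: 0.2736·(1 − 11·0.000002347 + 10·0.0000006419) = 0.273550
Denominator: (0.7264)·(0.999999) = 0.726445
L = 0.273550/0.726445 = 0.3766

Final: 0.3766


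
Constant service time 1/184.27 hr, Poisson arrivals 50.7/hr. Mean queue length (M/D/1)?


ρ = 50.7/184.27 = 0.2751
M/D/1: Lq = ρ²/(2(1−ρ)) = 0.07570/(2·0.7249) = 0.05222

Final: 0.05222


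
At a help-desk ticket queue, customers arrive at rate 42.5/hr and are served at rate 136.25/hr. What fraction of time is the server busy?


ρ = λ/μ = 42.5/136.25 = 0.3119

Final: 0.3119


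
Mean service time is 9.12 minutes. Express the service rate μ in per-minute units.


μ = 1/(service time) in consistent units.
1 minute = 1 min, so μ = 1/9.12 = 0.1096 per minute

Final: 0.1096 /min


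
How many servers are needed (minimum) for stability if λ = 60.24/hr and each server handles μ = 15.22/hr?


Stability requires cμ > λ ⇔ c > λ/μ.
λ/μ = 60.24/15.22 = 3.9580
Minimum integer c = ⌊3.9580⌋ + 1 = 4
Check: 4·15.22 = 60.88 > 60.24, while 3·15.22 = 45.66 ≤ 60.24

Final: 4 servers


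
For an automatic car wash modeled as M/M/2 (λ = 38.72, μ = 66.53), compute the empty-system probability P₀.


a = λ/μ = 38.72/66.53 = 0.5820; ρ = a/c = 0.2910
Σ_{k=0}^{1} a^k/k! (terms k=0..1) = 1.00000 + 0.58199 = 1.58199
Tail: a^2/(2!(1−ρ)) = 0.33872/(2·0.7090) = 0.23887
P₀ = 1/(1.58199 + 0.23887) = 1/1.82086 = 0.549191

Final: 0.549191


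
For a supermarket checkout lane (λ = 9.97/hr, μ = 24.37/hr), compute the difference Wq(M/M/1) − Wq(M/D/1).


ρ = 9.97/24.37 = 0.4091
Wq(M/M/1) = ρ/(μ−λ) = 0.4091/14.40 = 0.02841 hr
Wq(M/D/1) = ρ/(2(μ−λ)) = 0.01421 hr
Savings = 0.02841 − 0.01421 = 0.01421 hr

Final: 0.01421 hr


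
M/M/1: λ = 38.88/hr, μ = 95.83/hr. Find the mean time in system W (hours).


W = 1/(μ−λ) = 1/(95.83 − 38.88) = 1/56.95 = 0.01756 hr

Final: 0.01756 hr


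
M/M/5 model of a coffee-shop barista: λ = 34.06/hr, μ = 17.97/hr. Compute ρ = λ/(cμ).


ρ = λ/(cμ) = 34.06/(5·17.97) = 34.06/89.85 = 0.3791

Final: 0.3791


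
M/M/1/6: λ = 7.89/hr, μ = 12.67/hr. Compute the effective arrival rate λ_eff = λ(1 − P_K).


ρ = 0.6227; P_K = (1−ρ)ρ^6/(1−ρ^7) = 0.022831
λ_eff = λ(1 − P_K) = 7.89·(1 − 0.022831) = 7.89·0.977169 = 7.7099 /hr

Final: 7.7099 /hr


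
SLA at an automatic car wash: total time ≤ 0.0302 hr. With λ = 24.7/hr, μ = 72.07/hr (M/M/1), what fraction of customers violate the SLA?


W ~ Exponential(μ−λ) for M/M/1.
μ − λ = 72.07 − 24.7 = 47.3700
P(W > t) = e^{−(μ−λ)t} = e^{−1.4306} = 0.239172

Final: 0.239172


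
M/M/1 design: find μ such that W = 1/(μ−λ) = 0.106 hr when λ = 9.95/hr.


W = 1/(μ−λ) ⇒ μ − λ = 1/W = 1/0.106 = 9.4340
μ = λ + 1/W = 9.95 + 9.4340 = 19.3840 per hr

Final: 19.3840 /hr


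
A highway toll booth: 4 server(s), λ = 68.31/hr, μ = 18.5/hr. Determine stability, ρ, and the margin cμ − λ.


Total capacity cμ = 4·18.5 = 74.00/hr
ρ = λ/(cμ) = 68.31/74.00 = 0.9231
Stable ⇔ ρ < 1: YES
Spare capacity = cμ − λ = 74.00 − 68.31 = 5.69/hr

Final: ρ = 0.9231; stable; margin = 5.69/hr


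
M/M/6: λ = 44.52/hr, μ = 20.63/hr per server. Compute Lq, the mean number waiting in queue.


a = λ/μ = 2.1580; ρ = a/6 = 0.3597
P₀ = 0.115283
Lq = P₀·a^c·ρ / (c!·(1−ρ)²) = 0.115283·101.00330·0.3597/(720·0.41002)
= 0.01419

Final: 0.01419


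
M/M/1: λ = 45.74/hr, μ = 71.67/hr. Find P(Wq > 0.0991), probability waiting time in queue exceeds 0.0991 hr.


ρ = 45.74/71.67 = 0.6382
P(Wq > t) = ρ·e^{−(μ−λ)t} = 0.6382·e^{−2.5697}
= 0.6382·0.076561 = 0.048862

Final: 0.048862


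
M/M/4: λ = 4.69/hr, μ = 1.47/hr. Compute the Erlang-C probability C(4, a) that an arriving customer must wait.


a = λ/μ = 3.1905; ρ = a/4 = 0.7976
P₀ = 0.027758 (from M/M/c formula)
C(c,a) = [a^c/(c!(1−ρ))]·P₀ = [103.61486/(24·0.2024)]·0.027758
= 21.33247·0.027758 = 0.592154

Final: 0.592154


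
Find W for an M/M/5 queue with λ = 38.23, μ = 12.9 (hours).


a = 2.9636; ρ = 0.5927; P₀ = 0.048581
Lq = P₀·a^c·ρ/(c!(1−ρ)²) = 0.33067
Wq = Lq/λ = 0.33067/38.23 = 0.008650 hr
W = Wq + 1/μ = 0.008650 + 0.07752 = 0.08617 hr

Final: 0.08617 hr


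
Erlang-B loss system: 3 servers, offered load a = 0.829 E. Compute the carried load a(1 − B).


B(3,0.829) = 0.041875 (Erlang-B)
Carried load = a(1 − B) = 0.829·(1 − 0.041875) = 0.829·0.958125 = 0.7943 E

Final: 0.7943 Erlangs


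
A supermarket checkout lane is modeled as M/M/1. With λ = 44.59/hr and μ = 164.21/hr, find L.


ρ = λ/μ = 44.59/164.21 = 0.2715
L = ρ/(1−ρ) = 0.2715/(1 − 0.2715) = 0.2715/0.7285 = 0.3728

Final: 0.3728


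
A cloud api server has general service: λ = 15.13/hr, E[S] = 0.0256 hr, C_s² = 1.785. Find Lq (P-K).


ρ = λ·E[S] = 15.13·0.0256 = 0.3873
Lq = ρ²(1+C_s²)/(2(1−ρ)) = 0.1500·(1+1.785)/(2·0.6127)
= 0.1500·2.7850/1.2253 = 0.34098

Final: 0.34098


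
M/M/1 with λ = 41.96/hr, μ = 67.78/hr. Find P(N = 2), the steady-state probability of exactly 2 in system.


ρ = 41.96/67.78 = 0.6191
P_n = (1−ρ)·ρ^n = (1 − 0.6191)·0.6191^2 = 0.3809·0.383237 = 0.145990

Final: 0.145990


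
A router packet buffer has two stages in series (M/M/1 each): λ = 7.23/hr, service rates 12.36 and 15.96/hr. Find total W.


Each node sees arrival rate λ = 7.23/hr (tandem ⇒ throughput preserved).
W₁ = 1/(μ₁−λ) = 1/(12.36−7.23) = 0.19493 hr
W₂ = 1/(μ₂−λ) = 1/(15.96−7.23) = 0.11455 hr
W_total = W₁ + W₂ = 0.19493 + 0.11455 = 0.30948 hr

Final: 0.30948 hr


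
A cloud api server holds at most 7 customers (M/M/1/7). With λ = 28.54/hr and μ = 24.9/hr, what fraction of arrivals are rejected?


ρ = λ/μ = 28.54/24.9 = 1.1462
P_K = (1−ρ)ρ^K/(1−ρ^(K+1)) = (-0.1462·2.598857)/(1 − 2.978770)
= -0.379913/-1.978770 = 0.191995

Final: 0.191995


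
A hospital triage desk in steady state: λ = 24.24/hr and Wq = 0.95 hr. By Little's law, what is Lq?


Lq = λWq = 24.24·0.95 = 23.0280

Final: 23.0280


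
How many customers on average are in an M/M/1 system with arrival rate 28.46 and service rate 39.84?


ρ = λ/μ = 28.46/39.84 = 0.7144
L = ρ/(1−ρ) = 0.7144/(1 − 0.7144) = 0.7144/0.2856 = 2.5009

Final: 2.5009


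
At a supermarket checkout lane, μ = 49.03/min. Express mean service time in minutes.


Mean service time = 1/μ = 1/49.03 minute = 0.02040 minute
In minutes: 0.02040 × 1 = 0.02040 min

Final: 0.02040 min


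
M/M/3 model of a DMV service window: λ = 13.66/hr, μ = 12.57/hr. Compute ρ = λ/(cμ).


ρ = λ/(cμ) = 13.66/(3·12.57) = 13.66/37.71 = 0.3622

Final: 0.3622


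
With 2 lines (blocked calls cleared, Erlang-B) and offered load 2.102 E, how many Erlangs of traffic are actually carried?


B(2,2.102) = 0.415951 (Erlang-B)
Carried load = a(1 − B) = 2.102·(1 − 0.415951) = 2.102·0.584049 = 1.2277 E

Final: 1.2277 Erlangs


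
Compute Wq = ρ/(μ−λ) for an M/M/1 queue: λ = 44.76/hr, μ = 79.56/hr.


ρ = 44.76/79.56 = 0.5626
Wq = ρ/(μ−λ) = 0.5626/(79.56 − 44.76) = 0.5626/34.80 = 0.01617 hr

Final: 0.01617 hr


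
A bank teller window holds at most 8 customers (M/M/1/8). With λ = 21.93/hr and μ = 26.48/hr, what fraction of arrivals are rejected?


ρ = λ/μ = 21.93/26.48 = 0.8282
P_K = (1−ρ)ρ^K/(1−ρ^(K+1)) = (0.1718·0.221292)/(1 − 0.183268)
= 0.038024/0.816732 = 0.046556

Final: 0.046556


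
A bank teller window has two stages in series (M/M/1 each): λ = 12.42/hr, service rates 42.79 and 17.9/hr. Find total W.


Each node sees arrival rate λ = 12.42/hr (tandem ⇒ throughput preserved).
W₁ = 1/(μ₁−λ) = 1/(42.79−12.42) = 0.03293 hr
W₂ = 1/(μ₂−λ) = 1/(17.9−12.42) = 0.18248 hr
W_total = W₁ + W₂ = 0.03293 + 0.18248 = 0.21541 hr

Final: 0.21541 hr


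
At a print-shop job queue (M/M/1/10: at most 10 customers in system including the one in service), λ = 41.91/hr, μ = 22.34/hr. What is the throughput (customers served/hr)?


ρ = 1.8760; P_K = (1−ρ)ρ^10/(1−ρ^11) = 0.467414
λ_eff = λ(1 − P_K) = 41.91·(1 − 0.467414) = 41.91·0.532586 = 22.3207 /hr

Final: 22.3207 /hr


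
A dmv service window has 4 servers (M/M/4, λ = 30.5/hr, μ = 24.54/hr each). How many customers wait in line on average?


a = λ/μ = 1.2429; ρ = a/4 = 0.3107
P₀ = 0.287401
Lq = P₀·a^c·ρ / (c!·(1−ρ)²) = 0.287401·2.38617·0.3107/(24·0.47511)
= 0.01869

Final: 0.01869


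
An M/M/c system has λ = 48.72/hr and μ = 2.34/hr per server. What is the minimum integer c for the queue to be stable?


Stability requires cμ > λ ⇔ c > λ/μ.
λ/μ = 48.72/2.34 = 20.8205
Minimum integer c = ⌊20.8205⌋ + 1 = 21
Check: 21·2.34 = 49.14 > 48.72, while 20·2.34 = 46.80 ≤ 48.72

Final: 21 servers


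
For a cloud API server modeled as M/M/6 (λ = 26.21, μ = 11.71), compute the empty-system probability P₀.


a = λ/μ = 26.21/11.71 = 2.2383; ρ = a/c = 0.3730
Σ_{k=0}^{5} a^k/k! (terms k=0..5) = 1.00000 + 2.23826 + 2.50490 + 1.86887 + 1.04575 + 0.46813 = 9.12591
Tail: a^6/(6!(1−ρ)) = 125.73632/(720·0.6270) = 0.27854
P₀ = 1/(9.12591 + 0.27854) = 1/9.40446 = 0.106333

Final: 0.106333


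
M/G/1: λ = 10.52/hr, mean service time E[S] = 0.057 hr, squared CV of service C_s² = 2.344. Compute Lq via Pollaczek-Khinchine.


ρ = λ·E[S] = 10.52·0.057 = 0.5996
Lq = ρ²(1+C_s²)/(2(1−ρ)) = 0.3596·(1+2.344)/(2·0.4004)
= 0.3596·3.3440/0.8007 = 1.50164

Final: 1.50164


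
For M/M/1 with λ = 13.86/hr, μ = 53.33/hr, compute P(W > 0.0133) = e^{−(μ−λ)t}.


W ~ Exponential(μ−λ) for M/M/1.
μ − λ = 53.33 − 13.86 = 39.4700
P(W > t) = e^{−(μ−λ)t} = e^{−0.5250} = 0.591584

Final: 0.591584


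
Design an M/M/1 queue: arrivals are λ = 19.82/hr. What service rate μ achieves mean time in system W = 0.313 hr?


W = 1/(μ−λ) ⇒ μ − λ = 1/W = 1/0.313 = 3.1949
μ = λ + 1/W = 19.82 + 3.1949 = 23.0149 per hr

Final: 23.0149 /hr


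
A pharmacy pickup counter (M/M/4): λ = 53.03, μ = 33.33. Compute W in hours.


a = 1.5911; ρ = 0.3978; P₀ = 0.201149
Lq = P₀·a^c·ρ/(c!(1−ρ)²) = 0.05890
Wq = Lq/λ = 0.05890/53.03 = 0.001111 hr
W = Wq + 1/μ = 0.001111 + 0.03000 = 0.03111 hr

Final: 0.03111 hr


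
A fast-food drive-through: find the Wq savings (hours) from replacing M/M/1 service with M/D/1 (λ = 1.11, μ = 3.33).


ρ = 1.11/3.33 = 0.3333
Wq(M/M/1) = ρ/(μ−λ) = 0.3333/2.22 = 0.15015 hr
Wq(M/D/1) = ρ/(2(μ−λ)) = 0.07508 hr
Savings = 0.15015 − 0.07508 = 0.07508 hr

Final: 0.07508 hr


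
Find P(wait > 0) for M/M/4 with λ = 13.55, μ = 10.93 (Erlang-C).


a = λ/μ = 1.2397; ρ = a/4 = 0.3099
P₀ = 0.288325 (from M/M/c formula)
C(c,a) = [a^c/(c!(1−ρ))]·P₀ = [2.36198/(24·0.6901)]·0.288325
= 0.14262·0.288325 = 0.041120

Final: 0.041120


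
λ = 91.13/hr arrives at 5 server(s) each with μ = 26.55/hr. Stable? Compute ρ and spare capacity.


Total capacity cμ = 5·26.55 = 132.75/hr
ρ = λ/(cμ) = 91.13/132.75 = 0.6865
Stable ⇔ ρ < 1: YES
Spare capacity = cμ − λ = 132.75 − 91.13 = 41.62/hr

Final: ρ = 0.6865; stable; margin = 41.62/hr


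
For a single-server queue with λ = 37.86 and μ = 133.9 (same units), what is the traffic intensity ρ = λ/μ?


ρ = λ/μ = 37.86/133.9 = 0.2827

Final: 0.2827


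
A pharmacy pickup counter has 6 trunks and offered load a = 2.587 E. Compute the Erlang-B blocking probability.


B(c,a) = (a^c/c!) / Σ_{k=0}^{c} a^k/k!
a^6/6! = 0.416338
Σ terms (k=0..6): 1.00000 + 2.58700 + 3.34628 + 2.88561 + 1.86627 + 0.96561 + 0.41634 = 13.067113
B = 0.416338/13.067113 = 0.031862

Final: 0.031862


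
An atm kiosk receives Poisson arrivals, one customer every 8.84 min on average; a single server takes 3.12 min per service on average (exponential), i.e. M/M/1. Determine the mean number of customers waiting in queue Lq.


λ = 60/8.84 = 6.7873 /hr
μ = 60/3.12 = 19.2308 /hr
ρ = λ/μ = 6.7873/19.2308 = 0.3529
Lq = ρ²/(1−ρ) = 0.1246/0.6471 = 0.1925

Final: 0.1925


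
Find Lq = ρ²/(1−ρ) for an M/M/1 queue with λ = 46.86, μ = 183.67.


ρ = 46.86/183.67 = 0.2551
Lq = ρ²/(1−ρ) = 0.06509/0.7449 = 0.08739

Final: 0.08739


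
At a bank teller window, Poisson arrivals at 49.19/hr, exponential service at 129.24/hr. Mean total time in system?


W = 1/(μ−λ) = 1/(129.24 − 49.19) = 1/80.05 = 0.01249 hr

Final: 0.01249 hr


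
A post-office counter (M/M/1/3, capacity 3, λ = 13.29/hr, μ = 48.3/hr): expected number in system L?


ρ = 13.29/48.3 = 0.2752
L = ρ[1 − (K+1)ρ^K + Kρ^(K+1)] / [(1−ρ)(1−ρ^(K+1))]
Numerator: 0.2752·(1 − 4·0.020832 + 3·0.005732) = 0.256959
Denominator: (0.7248)·(0.994268) = 0.720690
L = 0.256959/0.720690 = 0.3565

Final: 0.3565


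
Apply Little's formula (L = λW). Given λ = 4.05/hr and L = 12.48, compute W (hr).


W = L/λ = 12.48/4.05 = 3.0815 hr

Final: 3.0815 hr


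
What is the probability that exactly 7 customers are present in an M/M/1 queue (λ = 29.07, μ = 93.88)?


ρ = 29.07/93.88 = 0.3097
P_n = (1−ρ)·ρ^n = (1 − 0.3097)·0.3097^7 = 0.6903·0.0002730 = 0.0001884

Final: 0.0001884


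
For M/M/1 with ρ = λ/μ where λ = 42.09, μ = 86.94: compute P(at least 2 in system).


ρ = 42.09/86.94 = 0.4841
P(N ≥ n) = ρ^n = 0.4841^2 = 0.234379

Final: 0.234379


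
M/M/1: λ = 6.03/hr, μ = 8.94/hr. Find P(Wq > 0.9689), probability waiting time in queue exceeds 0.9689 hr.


ρ = 6.03/8.94 = 0.6745
P(Wq > t) = ρ·e^{−(μ−λ)t} = 0.6745·e^{−2.8195}
= 0.6745·0.059636 = 0.040224

Final: 0.040224


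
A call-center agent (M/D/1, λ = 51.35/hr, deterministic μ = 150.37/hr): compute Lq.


ρ = 51.35/150.37 = 0.3415
M/D/1: Lq = ρ²/(2(1−ρ)) = 0.1166/(2·0.6585) = 0.08855

Final: 0.08855


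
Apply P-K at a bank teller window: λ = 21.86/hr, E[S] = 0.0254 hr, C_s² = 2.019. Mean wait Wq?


ρ = λ·E[S] = 21.86·0.0254 = 0.5552
E[S²] = E[S]²(1+C_s²) = 0.0254²·(1+2.019) = 0.001948
Wq = λ·E[S²]/(2(1−ρ)) = 21.86·0.001948/(2·0.4448) = 0.04787 hr

Final: 0.04787 hr


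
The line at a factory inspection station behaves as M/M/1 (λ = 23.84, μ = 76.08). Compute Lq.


ρ = 23.84/76.08 = 0.3134
Lq = ρ²/(1−ρ) = 0.09819/0.6866 = 0.1430

Final: 0.1430


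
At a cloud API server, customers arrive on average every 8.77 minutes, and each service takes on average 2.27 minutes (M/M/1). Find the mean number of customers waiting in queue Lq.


λ = 60/8.77 = 6.8415 /hr
μ = 60/2.27 = 26.4317 /hr
ρ = λ/μ = 6.8415/26.4317 = 0.2588
Lq = ρ²/(1−ρ) = 0.06700/0.7412 = 0.09039

Final: 0.09039


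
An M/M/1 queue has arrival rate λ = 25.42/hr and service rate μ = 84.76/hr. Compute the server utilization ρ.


ρ = λ/μ = 25.42/84.76 = 0.2999

Final: 0.2999


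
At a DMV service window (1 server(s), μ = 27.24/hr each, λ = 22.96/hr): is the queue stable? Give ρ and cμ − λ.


Total capacity cμ = 1·27.24 = 27.24/hr
ρ = λ/(cμ) = 22.96/27.24 = 0.8429
Stable ⇔ ρ < 1: YES
Spare capacity = cμ − λ = 27.24 − 22.96 = 4.28/hr

Final: ρ = 0.8429; stable; margin = 4.28/hr


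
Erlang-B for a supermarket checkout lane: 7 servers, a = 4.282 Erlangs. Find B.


B(c,a) = (a^c/c!) / Σ_{k=0}^{c} a^k/k!
a^7/7! = 5.237163
Σ terms (k=0..7): 1.00000 + 4.28200 + 9.16776 + 13.08545 + 14.00798 + 11.99643 + 8.56145 + 5.23716 = 67.338238
B = 5.237163/67.338238 = 0.077774

Final: 0.077774


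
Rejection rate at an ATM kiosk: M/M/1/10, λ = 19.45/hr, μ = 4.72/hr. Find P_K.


ρ = λ/μ = 19.45/4.72 = 4.1208
P_K = (1−ρ)ρ^K/(1−ρ^(K+1)) = (-3.1208·1411809.403645)/(1 − 5817731.546799)
= -4405922.143154/-5817730.546799 = 0.757327

Final: 0.757327


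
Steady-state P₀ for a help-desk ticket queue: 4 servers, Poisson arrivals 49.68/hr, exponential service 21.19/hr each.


a = λ/μ = 49.68/21.19 = 2.3445; ρ = a/c = 0.5861
Σ_{k=0}^{3} a^k/k! (terms k=0..3) = 1.00000 + 2.34450 + 2.74835 + 2.14783 = 8.24068
Tail: a^4/(4!(1−ρ)) = 30.21360/(24·0.4139) = 3.04174
P₀ = 1/(8.24068 + 3.04174) = 1/11.28242 = 0.088633

Final: 0.088633


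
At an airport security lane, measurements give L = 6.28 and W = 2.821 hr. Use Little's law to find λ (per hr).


λ = L/W = 6.28/2.821 = 2.2262 /hr

Final: 2.2262 /hr


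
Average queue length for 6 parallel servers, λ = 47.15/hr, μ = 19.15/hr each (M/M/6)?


a = λ/μ = 2.4621; ρ = a/6 = 0.4104
P₀ = 0.084811
Lq = P₀·a^c·ρ / (c!·(1−ρ)²) = 0.084811·222.78067·0.4104/(720·0.34768)
= 0.03097

Final: 0.03097


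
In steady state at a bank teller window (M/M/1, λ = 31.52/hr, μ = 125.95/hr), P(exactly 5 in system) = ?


ρ = 31.52/125.95 = 0.2503
P_n = (1−ρ)·ρ^n = (1 − 0.2503)·0.2503^5 = 0.7497·0.0009816 = 0.0007360

Final: 0.0007360


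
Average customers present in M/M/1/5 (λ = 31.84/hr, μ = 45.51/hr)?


ρ = 31.84/45.51 = 0.6996
L = ρ[1 − (K+1)ρ^K + Kρ^(K+1)] / [(1−ρ)(1−ρ^(K+1))]
Numerator: 0.6996·(1 − 6·0.167622 + 5·0.117273) = 0.406225
Denominator: (0.3004)·(0.882727) = 0.265148
L = 0.406225/0.265148 = 1.5321

Final: 1.5321


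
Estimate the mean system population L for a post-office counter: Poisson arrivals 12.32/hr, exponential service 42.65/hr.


ρ = λ/μ = 12.32/42.65 = 0.2889
L = ρ/(1−ρ) = 0.2889/(1 − 0.2889) = 0.2889/0.7111 = 0.4062

Final: 0.4062


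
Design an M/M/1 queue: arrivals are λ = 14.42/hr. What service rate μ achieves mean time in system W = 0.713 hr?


W = 1/(μ−λ) ⇒ μ − λ = 1/W = 1/0.713 = 1.4025
μ = λ + 1/W = 14.42 + 1.4025 = 15.8225 per hr

Final: 15.8225 /hr


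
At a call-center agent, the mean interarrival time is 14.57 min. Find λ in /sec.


λ = 1/(interarrival time) in consistent units.
1 second = 0.0166667 min, so λ = 0.0166667/14.57 = 0.001144 per second

Final: 0.001144 /sec


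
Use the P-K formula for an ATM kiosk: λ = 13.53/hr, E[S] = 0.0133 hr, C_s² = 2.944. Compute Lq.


ρ = λ·E[S] = 13.53·0.0133 = 0.1799
Lq = ρ²(1+C_s²)/(2(1−ρ)) = 0.03238·(1+2.944)/(2·0.8201)
= 0.03238·3.9440/1.6401 = 0.07787

Final: 0.07787


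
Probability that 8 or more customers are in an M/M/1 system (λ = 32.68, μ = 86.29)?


ρ = 32.68/86.29 = 0.3787
P(N ≥ n) = ρ^n = 0.3787^8 = 0.0004232

Final: 0.0004232


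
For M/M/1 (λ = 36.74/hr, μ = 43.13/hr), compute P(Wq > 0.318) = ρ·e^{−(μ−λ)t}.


ρ = 36.74/43.13 = 0.8518
P(Wq > t) = ρ·e^{−(μ−λ)t} = 0.8518·e^{−2.0320}
= 0.8518·0.131070 = 0.111652

Final: 0.111652


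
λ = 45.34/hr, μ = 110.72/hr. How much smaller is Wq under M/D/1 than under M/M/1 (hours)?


ρ = 45.34/110.72 = 0.4095
Wq(M/M/1) = ρ/(μ−λ) = 0.4095/65.38 = 0.006263 hr
Wq(M/D/1) = ρ/(2(μ−λ)) = 0.003132 hr
Savings = 0.006263 − 0.003132 = 0.003132 hr

Final: 0.003132 hr


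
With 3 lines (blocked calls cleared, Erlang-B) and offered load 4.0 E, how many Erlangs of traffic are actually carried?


B(3,4.0) = 0.450704 (Erlang-B)
Carried load = a(1 − B) = 4.0·(1 − 0.450704) = 4.0·0.549296 = 2.1972 E

Final: 2.1972 Erlangs


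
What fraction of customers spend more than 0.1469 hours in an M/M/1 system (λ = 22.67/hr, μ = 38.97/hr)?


W ~ Exponential(μ−λ) for M/M/1.
μ − λ = 38.97 − 22.67 = 16.3000
P(W > t) = e^{−(μ−λ)t} = e^{−2.3945} = 0.091221

Final: 0.091221


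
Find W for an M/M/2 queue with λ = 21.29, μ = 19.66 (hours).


a = 1.0829; ρ = 0.5415; P₀ = 0.297476
Lq = P₀·a^c·ρ/(c!(1−ρ)²) = 0.44916
Wq = Lq/λ = 0.44916/21.29 = 0.02110 hr
W = Wq + 1/μ = 0.02110 + 0.05086 = 0.07196 hr

Final: 0.07196 hr


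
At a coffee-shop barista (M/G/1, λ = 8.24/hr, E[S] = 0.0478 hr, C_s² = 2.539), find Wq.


ρ = λ·E[S] = 8.24·0.0478 = 0.3939
E[S²] = E[S]²(1+C_s²) = 0.0478²·(1+2.539) = 0.008086
Wq = λ·E[S²]/(2(1−ρ)) = 8.24·0.008086/(2·0.6061) = 0.05496 hr

Final: 0.05496 hr


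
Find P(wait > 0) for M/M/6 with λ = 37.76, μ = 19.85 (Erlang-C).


a = λ/μ = 1.9023; ρ = a/6 = 0.3170
P₀ = 0.149067 (from M/M/c formula)
C(c,a) = [a^c/(c!(1−ρ))]·P₀ = [47.38369/(720·0.6830)]·0.149067
= 0.09636·0.149067 = 0.014364

Final: 0.014364


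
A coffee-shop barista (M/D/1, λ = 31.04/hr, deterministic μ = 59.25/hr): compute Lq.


ρ = 31.04/59.25 = 0.5239
M/D/1: Lq = ρ²/(2(1−ρ)) = 0.2745/(2·0.4761) = 0.28822

Final: 0.28822


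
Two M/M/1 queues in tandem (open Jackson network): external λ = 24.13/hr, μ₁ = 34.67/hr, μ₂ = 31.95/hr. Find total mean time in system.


Each node sees arrival rate λ = 24.13/hr (tandem ⇒ throughput preserved).
W₁ = 1/(μ₁−λ) = 1/(34.67−24.13) = 0.09488 hr
W₂ = 1/(μ₂−λ) = 1/(31.95−24.13) = 0.12788 hr
W_total = W₁ + W₂ = 0.09488 + 0.12788 = 0.22275 hr

Final: 0.22275 hr


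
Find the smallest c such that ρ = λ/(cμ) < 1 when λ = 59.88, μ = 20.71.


Stability requires cμ > λ ⇔ c > λ/μ.
λ/μ = 59.88/20.71 = 2.8914
Minimum integer c = ⌊2.8914⌋ + 1 = 3
Check: 3·20.71 = 62.13 > 59.88, while 2·20.71 = 41.42 ≤ 59.88

Final: 3 servers


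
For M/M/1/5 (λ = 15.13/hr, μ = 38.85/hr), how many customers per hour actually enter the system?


ρ = 0.3894; P_K = (1−ρ)ρ^5/(1−ρ^6) = 0.005489
λ_eff = λ(1 − P_K) = 15.13·(1 − 0.005489) = 15.13·0.994511 = 15.0470 /hr

Final: 15.0470 /hr


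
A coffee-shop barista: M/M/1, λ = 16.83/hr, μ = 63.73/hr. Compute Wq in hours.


ρ = 16.83/63.73 = 0.2641
Wq = ρ/(μ−λ) = 0.2641/(63.73 − 16.83) = 0.2641/46.90 = 0.005631 hr

Final: 0.005631 hr


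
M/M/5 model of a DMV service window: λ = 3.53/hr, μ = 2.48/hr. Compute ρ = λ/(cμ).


ρ = λ/(cμ) = 3.53/(5·2.48) = 3.53/12.40 = 0.2847

Final: 0.2847


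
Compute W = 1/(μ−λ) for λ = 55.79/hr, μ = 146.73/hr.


W = 1/(μ−λ) = 1/(146.73 − 55.79) = 1/90.94 = 0.01100 hr

Final: 0.01100 hr


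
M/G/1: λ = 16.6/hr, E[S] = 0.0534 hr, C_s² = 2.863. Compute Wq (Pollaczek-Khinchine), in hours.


ρ = λ·E[S] = 16.6·0.0534 = 0.8864
E[S²] = E[S]²(1+C_s²) = 0.0534²·(1+2.863) = 0.011016
Wq = λ·E[S²]/(2(1−ρ)) = 16.6·0.011016/(2·0.1136) = 0.80512 hr

Final: 0.80512 hr


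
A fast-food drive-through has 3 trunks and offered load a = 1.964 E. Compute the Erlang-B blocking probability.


B(c,a) = (a^c/c!) / Σ_{k=0}^{c} a^k/k!
a^3/3! = 1.262622
Σ terms (k=0..3): 1.00000 + 1.96400 + 1.92865 + 1.26262 = 6.155270
B = 1.262622/6.155270 = 0.205129

Final: 0.205129


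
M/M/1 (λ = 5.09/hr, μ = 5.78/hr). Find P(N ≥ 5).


ρ = 5.09/5.78 = 0.8806
P(N ≥ n) = ρ^n = 0.8806^5 = 0.529602

Final: 0.529602


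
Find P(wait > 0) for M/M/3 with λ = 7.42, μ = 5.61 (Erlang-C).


a = λ/μ = 1.3226; ρ = a/3 = 0.4409
P₀ = 0.257266 (from M/M/c formula)
C(c,a) = [a^c/(c!(1−ρ))]·P₀ = [2.31379/(6·0.5591)]·0.257266
= 0.68971·0.257266 = 0.177439

Final: 0.177439


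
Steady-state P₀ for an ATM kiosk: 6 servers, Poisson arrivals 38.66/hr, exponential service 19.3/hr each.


a = λ/μ = 38.66/19.3 = 2.0031; ρ = a/c = 0.3339
Σ_{k=0}^{5} a^k/k! (terms k=0..5) = 1.00000 + 2.00311 + 2.00622 + 1.33956 + 0.67082 + 0.26875 = 7.28846
Tail: a^6/(6!(1−ρ)) = 64.59922/(720·0.6661) = 0.13469
P₀ = 1/(7.28846 + 0.13469) = 1/7.42315 = 0.134714

Final: 0.134714


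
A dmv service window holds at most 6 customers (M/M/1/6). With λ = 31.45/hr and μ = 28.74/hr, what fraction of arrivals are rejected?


ρ = λ/μ = 31.45/28.74 = 1.0943
P_K = (1−ρ)ρ^K/(1−ρ^(K+1)) = (-0.09429·1.717131)/(1 − 1.879045)
= -0.161915/-0.879045 = 0.184194

Final: 0.184194


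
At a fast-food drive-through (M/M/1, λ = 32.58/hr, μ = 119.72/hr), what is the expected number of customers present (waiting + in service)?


ρ = λ/μ = 32.58/119.72 = 0.2721
L = ρ/(1−ρ) = 0.2721/(1 − 0.2721) = 0.2721/0.7279 = 0.3739

Final: 0.3739


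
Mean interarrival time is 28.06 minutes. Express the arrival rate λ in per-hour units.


λ = 1/(interarrival time) in consistent units.
1 hour = 60 min, so λ = 60/28.06 = 2.1383 per hour

Final: 2.1383 /hr


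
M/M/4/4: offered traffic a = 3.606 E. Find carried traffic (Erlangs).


B(4,3.606) = 0.271305 (Erlang-B)
Carried load = a(1 − B) = 3.606·(1 − 0.271305) = 3.606·0.728695 = 2.6277 E

Final: 2.6277 Erlangs


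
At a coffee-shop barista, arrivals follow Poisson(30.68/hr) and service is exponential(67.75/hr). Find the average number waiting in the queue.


ρ = 30.68/67.75 = 0.4528
Lq = ρ²/(1−ρ) = 0.2051/0.5472 = 0.3748

Final: 0.3748


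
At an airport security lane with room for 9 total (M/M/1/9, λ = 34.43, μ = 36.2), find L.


ρ = 34.43/36.2 = 0.9511
L = ρ[1 − (K+1)ρ^K + Kρ^(K+1)] / [(1−ρ)(1−ρ^(K+1))]
Numerator: 0.9511·(1 − 10·0.636878 + 9·0.605738) = 0.078809
Denominator: (0.04890)·(0.394262) = 0.019277
L = 0.078809/0.019277 = 4.0882

Final: 4.0882


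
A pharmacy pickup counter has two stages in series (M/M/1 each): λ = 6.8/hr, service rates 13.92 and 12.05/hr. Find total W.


Each node sees arrival rate λ = 6.8/hr (tandem ⇒ throughput preserved).
W₁ = 1/(μ₁−λ) = 1/(13.92−6.8) = 0.14045 hr
W₂ = 1/(μ₂−λ) = 1/(12.05−6.8) = 0.19048 hr
W_total = W₁ + W₂ = 0.14045 + 0.19048 = 0.33093 hr

Final: 0.33093 hr


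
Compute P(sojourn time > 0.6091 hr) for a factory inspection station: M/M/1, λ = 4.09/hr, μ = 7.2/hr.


W ~ Exponential(μ−λ) for M/M/1.
μ − λ = 7.2 − 4.09 = 3.1100
P(W > t) = e^{−(μ−λ)t} = e^{−1.8943} = 0.150423

Final: 0.150423


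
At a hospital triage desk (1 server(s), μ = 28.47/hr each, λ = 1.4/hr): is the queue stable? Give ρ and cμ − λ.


Total capacity cμ = 1·28.47 = 28.47/hr
ρ = λ/(cμ) = 1.4/28.47 = 0.04917
Stable ⇔ ρ < 1: YES
Spare capacity = cμ − λ = 28.47 − 1.4 = 27.07/hr

Final: ρ = 0.04917; stable; margin = 27.07/hr


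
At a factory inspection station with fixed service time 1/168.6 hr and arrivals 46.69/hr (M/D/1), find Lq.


ρ = 46.69/168.6 = 0.2769
M/D/1: Lq = ρ²/(2(1−ρ)) = 0.07669/(2·0.7231) = 0.05303

Final: 0.05303


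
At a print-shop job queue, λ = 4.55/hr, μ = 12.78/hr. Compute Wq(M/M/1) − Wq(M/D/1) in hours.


ρ = 4.55/12.78 = 0.3560
Wq(M/M/1) = ρ/(μ−λ) = 0.3560/8.23 = 0.04326 hr
Wq(M/D/1) = ρ/(2(μ−λ)) = 0.02163 hr
Savings = 0.04326 − 0.02163 = 0.02163 hr

Final: 0.02163 hr


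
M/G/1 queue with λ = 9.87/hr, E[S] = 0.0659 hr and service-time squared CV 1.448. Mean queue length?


ρ = λ·E[S] = 9.87·0.0659 = 0.6504
Lq = ρ²(1+C_s²)/(2(1−ρ)) = 0.4231·(1+1.448)/(2·0.3496)
= 0.4231·2.4480/0.6991 = 1.48134

Final: 1.48134


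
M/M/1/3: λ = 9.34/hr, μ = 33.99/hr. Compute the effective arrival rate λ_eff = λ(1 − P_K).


ρ = 0.2748; P_K = (1−ρ)ρ^3/(1−ρ^4) = 0.015133
λ_eff = λ(1 − P_K) = 9.34·(1 − 0.015133) = 9.34·0.984867 = 9.1987 /hr

Final: 9.1987 /hr


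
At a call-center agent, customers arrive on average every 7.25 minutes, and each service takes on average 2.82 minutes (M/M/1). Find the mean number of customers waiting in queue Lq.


λ = 60/7.25 = 8.2759 /hr
μ = 60/2.82 = 21.2766 /hr
ρ = λ/μ = 8.2759/21.2766 = 0.3890
Lq = ρ²/(1−ρ) = 0.1513/0.6110 = 0.2476

Final: 0.2476


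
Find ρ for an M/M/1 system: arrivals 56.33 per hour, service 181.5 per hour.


ρ = λ/μ = 56.33/181.5 = 0.3104

Final: 0.3104


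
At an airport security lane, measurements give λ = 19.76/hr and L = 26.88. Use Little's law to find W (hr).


W = L/λ = 26.88/19.76 = 1.3603 hr

Final: 1.3603 hr


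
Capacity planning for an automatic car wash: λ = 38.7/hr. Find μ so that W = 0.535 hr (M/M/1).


W = 1/(μ−λ) ⇒ μ − λ = 1/W = 1/0.535 = 1.8692
μ = λ + 1/W = 38.7 + 1.8692 = 40.5692 per hr

Final: 40.5692 /hr


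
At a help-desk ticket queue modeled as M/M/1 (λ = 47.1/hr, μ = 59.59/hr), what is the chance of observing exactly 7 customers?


ρ = 47.1/59.59 = 0.7904
P_n = (1−ρ)·ρ^n = (1 − 0.7904)·0.7904^7 = 0.2096·0.192723 = 0.040394

Final: 0.040394


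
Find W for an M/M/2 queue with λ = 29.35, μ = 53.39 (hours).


a = 0.5497; ρ = 0.2749; P₀ = 0.568795
Lq = P₀·a^c·ρ/(c!(1−ρ)²) = 0.04493
Wq = Lq/λ = 0.04493/29.35 = 0.001531 hr
W = Wq + 1/μ = 0.001531 + 0.01873 = 0.02026 hr

Final: 0.02026 hr


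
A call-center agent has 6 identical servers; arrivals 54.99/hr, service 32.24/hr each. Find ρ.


ρ = λ/(cμ) = 54.99/(6·32.24) = 54.99/193.44 = 0.2843

Final: 0.2843


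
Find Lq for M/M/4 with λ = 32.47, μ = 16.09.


a = λ/μ = 2.0180; ρ = a/4 = 0.5045
P₀ = 0.127901
Lq = P₀·a^c·ρ / (c!·(1−ρ)²) = 0.127901·16.58460·0.5045/(24·0.24551)
= 0.18162

Final: 0.18162


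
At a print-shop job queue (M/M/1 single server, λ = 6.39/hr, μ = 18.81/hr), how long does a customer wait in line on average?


ρ = 6.39/18.81 = 0.3397
Wq = ρ/(μ−λ) = 0.3397/(18.81 − 6.39) = 0.3397/12.42 = 0.02735 hr

Final: 0.02735 hr


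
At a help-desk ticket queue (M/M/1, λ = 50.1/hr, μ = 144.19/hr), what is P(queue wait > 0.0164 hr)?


ρ = 50.1/144.19 = 0.3475
P(Wq > t) = ρ·e^{−(μ−λ)t} = 0.3475·e^{−1.5431}
= 0.3475·0.213723 = 0.074260

Final: 0.074260


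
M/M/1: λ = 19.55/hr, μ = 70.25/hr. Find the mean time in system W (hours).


W = 1/(μ−λ) = 1/(70.25 − 19.55) = 1/50.70 = 0.01972 hr

Final: 0.01972 hr


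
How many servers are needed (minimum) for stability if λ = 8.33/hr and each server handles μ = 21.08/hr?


Stability requires cμ > λ ⇔ c > λ/μ.
λ/μ = 8.33/21.08 = 0.3952
Minimum integer c = ⌊0.3952⌋ + 1 = 1
Check: 1·21.08 = 21.08 > 8.33, while 0·21.08 = 0.00 ≤ 8.33

Final: 1 servers


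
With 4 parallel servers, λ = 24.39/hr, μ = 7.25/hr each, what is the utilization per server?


ρ = λ/(cμ) = 24.39/(4·7.25) = 24.39/29.00 = 0.8410

Final: 0.8410


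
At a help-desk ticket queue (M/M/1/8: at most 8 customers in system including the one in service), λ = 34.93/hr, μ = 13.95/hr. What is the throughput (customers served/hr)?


ρ = 2.5039; P_K = (1−ρ)ρ^8/(1−ρ^9) = 0.600785
λ_eff = λ(1 − P_K) = 34.93·(1 − 0.600785) = 34.93·0.399215 = 13.9446 /hr

Final: 13.9446 /hr


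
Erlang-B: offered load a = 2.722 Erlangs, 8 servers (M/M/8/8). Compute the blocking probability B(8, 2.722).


B(c,a) = (a^c/c!) / Σ_{k=0}^{c} a^k/k!
a^8/8! = 0.074745
Σ terms (k=0..8): 1.00000 + 2.72200 + 3.70464 + 3.36135 + 2.28740 + 1.24526 + 0.56493 + 0.21968 + 0.07475 = 15.179996
B = 0.074745/15.179996 = 0.004924

Final: 0.004924


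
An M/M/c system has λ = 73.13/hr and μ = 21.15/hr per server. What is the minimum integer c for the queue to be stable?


Stability requires cμ > λ ⇔ c > λ/μ.
λ/μ = 73.13/21.15 = 3.4577
Minimum integer c = ⌊3.4577⌋ + 1 = 4
Check: 4·21.15 = 84.60 > 73.13, while 3·21.15 = 63.45 ≤ 73.13

Final: 4 servers


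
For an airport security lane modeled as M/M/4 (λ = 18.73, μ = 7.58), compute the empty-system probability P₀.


a = λ/μ = 18.73/7.58 = 2.4710; ρ = a/c = 0.6177
Σ_{k=0}^{3} a^k/k! (terms k=0..3) = 1.00000 + 2.47098 + 3.05286 + 2.51452 = 9.03835
Tail: a^4/(4!(1−ρ)) = 37.27986/(24·0.3823) = 4.06358
P₀ = 1/(9.03835 + 4.06358) = 1/13.10193 = 0.076325

Final: 0.076325


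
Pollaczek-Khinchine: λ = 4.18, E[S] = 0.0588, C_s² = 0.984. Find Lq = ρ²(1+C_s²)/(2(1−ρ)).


ρ = λ·E[S] = 4.18·0.0588 = 0.2458
Lq = ρ²(1+C_s²)/(2(1−ρ)) = 0.06041·(1+0.984)/(2·0.7542)
= 0.06041·1.9840/1.5084 = 0.07946

Final: 0.07946


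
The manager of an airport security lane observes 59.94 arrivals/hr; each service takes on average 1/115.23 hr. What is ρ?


ρ = λ/μ = 59.94/115.23 = 0.5202

Final: 0.5202


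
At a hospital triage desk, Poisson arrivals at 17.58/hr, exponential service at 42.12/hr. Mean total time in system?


W = 1/(μ−λ) = 1/(42.12 − 17.58) = 1/24.54 = 0.04075 hr

Final: 0.04075 hr


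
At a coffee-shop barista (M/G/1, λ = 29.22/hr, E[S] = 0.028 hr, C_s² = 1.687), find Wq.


ρ = λ·E[S] = 29.22·0.028 = 0.8182
E[S²] = E[S]²(1+C_s²) = 0.028²·(1+1.687) = 0.002107
Wq = λ·E[S²]/(2(1−ρ)) = 29.22·0.002107/(2·0.1818) = 0.16926 hr

Final: 0.16926 hr


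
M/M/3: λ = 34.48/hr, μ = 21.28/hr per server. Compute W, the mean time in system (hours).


a = 1.6203; ρ = 0.5401; P₀ = 0.182662
Lq = P₀·a^c·ρ/(c!(1−ρ)²) = 0.33070
Wq = Lq/λ = 0.33070/34.48 = 0.009591 hr
W = Wq + 1/μ = 0.009591 + 0.04699 = 0.05658 hr

Final: 0.05658 hr


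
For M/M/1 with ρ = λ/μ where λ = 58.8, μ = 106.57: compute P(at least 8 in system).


ρ = 58.8/106.57 = 0.5518
P(N ≥ n) = ρ^n = 0.5518^8 = 0.008589

Final: 0.008589


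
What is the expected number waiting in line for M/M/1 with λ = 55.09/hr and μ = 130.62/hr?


ρ = 55.09/130.62 = 0.4218
Lq = ρ²/(1−ρ) = 0.1779/0.5782 = 0.3076

Final: 0.3076


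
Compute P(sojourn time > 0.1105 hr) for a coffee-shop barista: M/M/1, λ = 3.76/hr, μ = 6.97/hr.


W ~ Exponential(μ−λ) for M/M/1.
μ − λ = 6.97 − 3.76 = 3.2100
P(W > t) = e^{−(μ−λ)t} = e^{−0.3547} = 0.701380

Final: 0.701380


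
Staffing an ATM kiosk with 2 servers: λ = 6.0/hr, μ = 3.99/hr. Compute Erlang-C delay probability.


a = λ/μ = 1.5038; ρ = a/2 = 0.7519
P₀ = 0.141631 (from M/M/c formula)
C(c,a) = [a^c/(c!(1−ρ))]·P₀ = [2.26129/(2·0.2481)]·0.141631
= 4.55685·0.141631 = 0.645390

Final: 0.645390


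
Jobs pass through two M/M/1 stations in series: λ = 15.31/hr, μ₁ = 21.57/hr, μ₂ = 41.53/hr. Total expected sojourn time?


Each node sees arrival rate λ = 15.31/hr (tandem ⇒ throughput preserved).
W₁ = 1/(μ₁−λ) = 1/(21.57−15.31) = 0.15974 hr
W₂ = 1/(μ₂−λ) = 1/(41.53−15.31) = 0.03814 hr
W_total = W₁ + W₂ = 0.15974 + 0.03814 = 0.19788 hr

Final: 0.19788 hr


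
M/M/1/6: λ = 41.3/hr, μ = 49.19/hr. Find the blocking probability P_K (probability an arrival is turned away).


ρ = λ/μ = 41.3/49.19 = 0.8396
P_K = (1−ρ)ρ^K/(1−ρ^(K+1)) = (0.1604·0.350299)/(1 − 0.294112)
= 0.056187/0.705888 = 0.079598

Final: 0.079598


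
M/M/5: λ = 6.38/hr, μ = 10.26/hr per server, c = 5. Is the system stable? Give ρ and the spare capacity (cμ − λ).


Total capacity cμ = 5·10.26 = 51.30/hr
ρ = λ/(cμ) = 6.38/51.30 = 0.1244
Stable ⇔ ρ < 1: YES
Spare capacity = cμ − λ = 51.30 − 6.38 = 44.92/hr

Final: ρ = 0.1244; stable; margin = 44.92/hr


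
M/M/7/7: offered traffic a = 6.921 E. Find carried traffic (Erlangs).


B(7,6.921) = 0.243964 (Erlang-B)
Carried load = a(1 − B) = 6.921·(1 − 0.243964) = 6.921·0.756036 = 5.2325 E

Final: 5.2325 Erlangs


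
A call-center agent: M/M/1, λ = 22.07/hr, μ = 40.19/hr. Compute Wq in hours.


ρ = 22.07/40.19 = 0.5491
Wq = ρ/(μ−λ) = 0.5491/(40.19 − 22.07) = 0.5491/18.12 = 0.03031 hr

Final: 0.03031 hr


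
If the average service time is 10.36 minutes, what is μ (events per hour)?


μ = 1/(service time) in consistent units.
1 hour = 60 min, so μ = 60/10.36 = 5.7915 per hour

Final: 5.7915 /hr


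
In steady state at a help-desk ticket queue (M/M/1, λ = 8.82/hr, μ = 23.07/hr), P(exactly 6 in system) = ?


ρ = 8.82/23.07 = 0.3823
P_n = (1−ρ)·ρ^n = (1 − 0.3823)·0.3823^6 = 0.6177·0.003123 = 0.001929

Final: 0.001929


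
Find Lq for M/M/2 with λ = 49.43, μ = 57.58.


a = λ/μ = 0.8585; ρ = a/2 = 0.4292
P₀ = 0.399356
Lq = P₀·a^c·ρ / (c!·(1−ρ)²) = 0.399356·0.73695·0.4292/(2·0.32578)
= 0.19388

Final: 0.19388


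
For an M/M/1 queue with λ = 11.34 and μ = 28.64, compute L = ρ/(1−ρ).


ρ = λ/μ = 11.34/28.64 = 0.3959
L = ρ/(1−ρ) = 0.3959/(1 − 0.3959) = 0.3959/0.6041 = 0.6555

Final: 0.6555


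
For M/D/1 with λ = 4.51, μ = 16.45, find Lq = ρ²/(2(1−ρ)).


ρ = 4.51/16.45 = 0.2742
M/D/1: Lq = ρ²/(2(1−ρ)) = 0.07517/(2·0.7258) = 0.05178

Final: 0.05178


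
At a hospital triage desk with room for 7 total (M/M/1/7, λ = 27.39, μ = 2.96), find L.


ρ = 27.39/2.96 = 9.2534
L = ρ[1 − (K+1)ρ^K + Kρ^(K+1)] / [(1−ρ)(1−ρ^(K+1))]
Numerator: 9.2534·(1 − 8·5809011.662151 + 7·53752982.914297) = 3051752975.046498
Denominator: (-8.2534)·(-53752981.914297) = 443643698.704824
L = 3051752975.046498/443643698.704824 = 6.8788

Final: 6.8788


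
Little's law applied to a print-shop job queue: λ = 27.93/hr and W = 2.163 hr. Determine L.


L = λW = 27.93·2.163 = 60.4126

Final: 60.4126


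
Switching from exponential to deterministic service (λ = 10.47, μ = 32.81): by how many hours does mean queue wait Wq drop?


ρ = 10.47/32.81 = 0.3191
Wq(M/M/1) = ρ/(μ−λ) = 0.3191/22.34 = 0.01428 hr
Wq(M/D/1) = ρ/(2(μ−λ)) = 0.007142 hr
Savings = 0.01428 − 0.007142 = 0.007142 hr

Final: 0.007142 hr


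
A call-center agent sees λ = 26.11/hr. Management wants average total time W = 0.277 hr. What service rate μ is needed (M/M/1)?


W = 1/(μ−λ) ⇒ μ − λ = 1/W = 1/0.277 = 3.6101
μ = λ + 1/W = 26.11 + 3.6101 = 29.7201 per hr

Final: 29.7201 /hr


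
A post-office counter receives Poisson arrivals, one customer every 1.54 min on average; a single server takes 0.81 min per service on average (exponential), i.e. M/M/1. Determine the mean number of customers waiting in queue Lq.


λ = 60/1.54 = 38.9610 /hr
μ = 60/0.81 = 74.0741 /hr
ρ = λ/μ = 38.9610/74.0741 = 0.5260
Lq = ρ²/(1−ρ) = 0.2766/0.4740 = 0.5836

Final: 0.5836


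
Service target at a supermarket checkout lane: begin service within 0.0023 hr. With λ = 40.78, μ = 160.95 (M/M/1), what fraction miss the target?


ρ = 40.78/160.95 = 0.2534
P(Wq > t) = ρ·e^{−(μ−λ)t} = 0.2534·e^{−0.2764}
= 0.2534·0.758516 = 0.192186

Final: 0.192186


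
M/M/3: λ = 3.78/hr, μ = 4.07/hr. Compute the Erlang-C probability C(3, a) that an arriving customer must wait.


a = λ/μ = 0.9287; ρ = a/3 = 0.3096
P₀ = 0.391632 (from M/M/c formula)
C(c,a) = [a^c/(c!(1−ρ))]·P₀ = [0.80111/(6·0.6904)]·0.391632
= 0.19339·0.391632 = 0.075737

Final: 0.075737


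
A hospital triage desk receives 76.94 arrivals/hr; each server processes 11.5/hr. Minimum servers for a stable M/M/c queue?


Stability requires cμ > λ ⇔ c > λ/μ.
λ/μ = 76.94/11.5 = 6.6904
Minimum integer c = ⌊6.6904⌋ + 1 = 7
Check: 7·11.5 = 80.50 > 76.94, while 6·11.5 = 69.00 ≤ 76.94

Final: 7 servers
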